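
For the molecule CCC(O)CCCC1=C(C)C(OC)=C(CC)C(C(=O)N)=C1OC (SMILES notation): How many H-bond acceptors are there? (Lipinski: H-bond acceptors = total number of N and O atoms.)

5

N atoms: 1; O atoms: 4.
Lipinski HBA = 1 + 4 = 5.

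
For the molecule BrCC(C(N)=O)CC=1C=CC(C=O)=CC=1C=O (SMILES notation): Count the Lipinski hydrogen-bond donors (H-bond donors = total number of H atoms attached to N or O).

Donors: find every N or O and count the H atoms it carries.
  atom 5 (N): bond orders sum to 1 → 2 H
  atom 6 (O): bond orders sum to 2 → 0 H
  atom 13 (O): bond orders sum to 2 → 0 H
  atom 17 (O): bond orders sum to 2 → 0 H
Lipinski HBD = 2.

2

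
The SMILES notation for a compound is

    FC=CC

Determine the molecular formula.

C3H5F

Walk through each heavy atom and fill implicit hydrogens from standard valence (C 4, N 3, O 2, S 2, halogen 1):
  atom 1: F (halogen, monovalent) → 0 H
  atom 2: C, bond orders sum to 3 (valence 4) → 1 H
  atom 3: C, bond orders sum to 3 (valence 4) → 1 H
  atom 4: C, bond orders sum to 1 (valence 4) → 3 H
Totals → C:3, H:5, F:1.
In Hill order: C3H5F.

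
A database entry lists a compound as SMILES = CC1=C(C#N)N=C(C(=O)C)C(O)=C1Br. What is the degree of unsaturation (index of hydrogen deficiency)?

7

Molecular formula: C9H7BrN2O2.
DoU = (2C + 2 + N − H − X) / 2, where X is the halogen count and O/S are ignored.
    = (2·9 + 2 + 2 − 7 − 1) / 2 = 14 / 2 = 7.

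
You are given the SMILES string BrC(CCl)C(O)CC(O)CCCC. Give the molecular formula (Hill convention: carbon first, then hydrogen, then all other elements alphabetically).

Walk through each heavy atom and fill implicit hydrogens from standard valence (C 4, N 3, O 2, S 2, halogen 1):
  atom 1: Br (halogen, monovalent) → 0 H
  atom 2: C, bond orders sum to 3 (valence 4) → 1 H
  atom 3: C, bond orders sum to 2 (valence 4) → 2 H
  atom 4: Cl (halogen, monovalent) → 0 H
  atom 5: C, bond orders sum to 3 (valence 4) → 1 H
  atom 6: O, bond orders sum to 1 (valence 2) → 1 H
  atom 7: C, bond orders sum to 2 (valence 4) → 2 H
  atom 8: C, bond orders sum to 3 (valence 4) → 1 H
  atom 9: O, bond orders sum to 1 (valence 2) → 1 H
  atom 10: C, bond orders sum to 2 (valence 4) → 2 H
  atom 11: C, bond orders sum to 2 (valence 4) → 2 H
  atom 12: C, bond orders sum to 2 (valence 4) → 2 H
  atom 13: C, bond orders sum to 1 (valence 4) → 3 H
Totals → C:9, H:18, Br:1, Cl:1, O:2.
In Hill order: C9H18BrClO2.

C9H18BrClO2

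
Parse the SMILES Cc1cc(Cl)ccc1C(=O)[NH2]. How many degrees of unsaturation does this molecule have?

5

Molecular formula: C8H8ClNO.
DoU = (2C + 2 + N − H − X) / 2, where X is the halogen count and O/S are ignored.
    = (2·8 + 2 + 1 − 8 − 1) / 2 = 10 / 2 = 5.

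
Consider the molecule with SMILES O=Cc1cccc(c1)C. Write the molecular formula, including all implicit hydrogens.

C8H8O

Walk through each heavy atom and fill implicit hydrogens from standard valence (C 4, N 3, O 2, S 2, halogen 1); for lowercase aromatic atoms, an aromatic c carries 1 H when it has two neighbours and 0 H with three, and aromatic n carries 0 H:
  atom 1: O, bond orders sum to 2 (valence 2) → 0 H
  atom 2: C, bond orders sum to 3 (valence 4) → 1 H
  atom 3: aromatic c, 3 neighbours → 0 H
  atom 4: aromatic c, 2 neighbours → 1 H
  atom 5: aromatic c, 2 neighbours → 1 H
  atom 6: aromatic c, 2 neighbours → 1 H
  atom 7: aromatic c, 3 neighbours → 0 H
  atom 8: aromatic c, 2 neighbours → 1 H
  atom 9: C, bond orders sum to 1 (valence 4) → 3 H
Totals → C:8, H:8, O:1.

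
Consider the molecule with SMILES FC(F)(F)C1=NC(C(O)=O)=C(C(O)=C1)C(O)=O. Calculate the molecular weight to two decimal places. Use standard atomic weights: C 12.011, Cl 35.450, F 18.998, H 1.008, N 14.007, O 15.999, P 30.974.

First, the molecular formula is C8H4F3NO5 (counting implicit H from valence).
  C: 8 × 12.011 = 96.088
  F: 3 × 18.998 = 56.994
  H: 4 × 1.008 = 4.032
  N: 1 × 14.007 = 14.007
  O: 5 × 15.999 = 79.995
Sum: 8×12.011 + 3×18.998 + 4×1.008 + 1×14.007 + 5×15.999 = 251.116 → 251.12 g/mol.

251.12 g/mol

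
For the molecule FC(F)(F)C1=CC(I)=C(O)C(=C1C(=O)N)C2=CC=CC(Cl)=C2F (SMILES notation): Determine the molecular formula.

Walk through each heavy atom and fill implicit hydrogens from standard valence (C 4, N 3, O 2, S 2, halogen 1):
  atom 1: F (halogen, monovalent) → 0 H
  atom 2: C, bond orders sum to 4 (valence 4) → 0 H
  atom 3: F (halogen, monovalent) → 0 H
  atom 4: F (halogen, monovalent) → 0 H
  atom 5: C, bond orders sum to 4 (valence 4) → 0 H
  atom 6: C, bond orders sum to 3 (valence 4) → 1 H
  atom 7: C, bond orders sum to 4 (valence 4) → 0 H
  atom 8: I (halogen, monovalent) → 0 H
  atom 9: C, bond orders sum to 4 (valence 4) → 0 H
  atom 10: O, bond orders sum to 1 (valence 2) → 1 H
  atom 11: C, bond orders sum to 4 (valence 4) → 0 H
  atom 12: C, bond orders sum to 4 (valence 4) → 0 H
  atom 13: C, bond orders sum to 4 (valence 4) → 0 H
  atom 14: O, bond orders sum to 2 (valence 2) → 0 H
  atom 15: N, bond orders sum to 1 (valence 3) → 2 H
  atom 16: C, bond orders sum to 4 (valence 4) → 0 H
  atom 17: C, bond orders sum to 3 (valence 4) → 1 H
  atom 18: C, bond orders sum to 3 (valence 4) → 1 H
  atom 19: C, bond orders sum to 3 (valence 4) → 1 H
  atom 20: C, bond orders sum to 4 (valence 4) → 0 H
  atom 21: Cl (halogen, monovalent) → 0 H
  atom 22: C, bond orders sum to 4 (valence 4) → 0 H
  atom 23: F (halogen, monovalent) → 0 H
Totals → C:14, H:7, Cl:1, F:4, I:1, N:1, O:2.

C14H7ClF4INO2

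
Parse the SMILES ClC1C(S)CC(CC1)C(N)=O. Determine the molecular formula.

Walk through each heavy atom and fill implicit hydrogens from standard valence (C 4, N 3, O 2, S 2, halogen 1):
  atom 1: Cl (halogen, monovalent) → 0 H
  atom 2: C, bond orders sum to 3 (valence 4) → 1 H
  atom 3: C, bond orders sum to 3 (valence 4) → 1 H
  atom 4: S, bond orders sum to 1 (valence 2) → 1 H
  atom 5: C, bond orders sum to 2 (valence 4) → 2 H
  atom 6: C, bond orders sum to 3 (valence 4) → 1 H
  atom 7: C, bond orders sum to 2 (valence 4) → 2 H
  atom 8: C, bond orders sum to 2 (valence 4) → 2 H
  atom 9: C, bond orders sum to 4 (valence 4) → 0 H
  atom 10: N, bond orders sum to 1 (valence 3) → 2 H
  atom 11: O, bond orders sum to 2 (valence 2) → 0 H
Totals → C:7, H:12, Cl:1, N:1, O:1, S:1.

C7H12ClNOS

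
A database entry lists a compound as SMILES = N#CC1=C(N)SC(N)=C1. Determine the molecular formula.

C5H5N3S

Walk through each heavy atom and fill implicit hydrogens from standard valence (C 4, N 3, O 2, S 2, halogen 1):
  atom 1: N, bond orders sum to 3 (valence 3) → 0 H
  atom 2: C, bond orders sum to 4 (valence 4) → 0 H
  atom 3: C, bond orders sum to 4 (valence 4) → 0 H
  atom 4: C, bond orders sum to 4 (valence 4) → 0 H
  atom 5: N, bond orders sum to 1 (valence 3) → 2 H
  atom 6: S, bond orders sum to 2 (valence 2) → 0 H
  atom 7: C, bond orders sum to 4 (valence 4) → 0 H
  atom 8: N, bond orders sum to 1 (valence 3) → 2 H
  atom 9: C, bond orders sum to 3 (valence 4) → 1 H
Totals → C:5, H:5, N:3, S:1.
In Hill order: C5H5N3S.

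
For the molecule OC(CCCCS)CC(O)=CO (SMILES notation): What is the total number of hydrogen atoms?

16

Walk through each heavy atom and fill implicit hydrogens from standard valence (C 4, N 3, O 2, S 2, halogen 1):
  atom 1: O, bond orders sum to 1 (valence 2) → 1 H
  atom 2: C, bond orders sum to 3 (valence 4) → 1 H
  atom 3: C, bond orders sum to 2 (valence 4) → 2 H
  atom 4: C, bond orders sum to 2 (valence 4) → 2 H
  atom 5: C, bond orders sum to 2 (valence 4) → 2 H
  atom 6: C, bond orders sum to 2 (valence 4) → 2 H
  atom 7: S, bond orders sum to 1 (valence 2) → 1 H
  atom 8: C, bond orders sum to 2 (valence 4) → 2 H
  atom 9: C, bond orders sum to 4 (valence 4) → 0 H
  atom 10: O, bond orders sum to 1 (valence 2) → 1 H
  atom 11: C, bond orders sum to 3 (valence 4) → 1 H
  atom 12: O, bond orders sum to 1 (valence 2) → 1 H
Total hydrogens: 16.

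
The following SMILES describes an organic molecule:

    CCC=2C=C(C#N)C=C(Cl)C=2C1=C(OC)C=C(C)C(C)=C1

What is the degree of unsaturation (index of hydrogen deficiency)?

Degree of unsaturation = (number of rings) + (number of π bonds).
Ring closures in the SMILES: 2.
π bonds: 6 double bonds (each 1 DoU), 1 triple bond (each 2 DoU) → 8 DoU from unsaturation.
Total DoU = 2 + 8 = 10.

10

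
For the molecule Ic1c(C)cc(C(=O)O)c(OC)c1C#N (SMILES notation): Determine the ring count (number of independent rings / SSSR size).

1

In SMILES, each pair of matching ring-closure digits denotes one ring-closing bond; the number of such bonds equals the number of independent rings.
Ring-closure bonds here: 1.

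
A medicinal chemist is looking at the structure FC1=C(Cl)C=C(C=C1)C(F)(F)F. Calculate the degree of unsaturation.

Degree of unsaturation = (number of rings) + (number of π bonds).
Ring closures in the SMILES: 1.
π bonds: 3 double bonds (each 1 DoU) → 3 DoU from unsaturation.
Total DoU = 1 + 3 = 4.

4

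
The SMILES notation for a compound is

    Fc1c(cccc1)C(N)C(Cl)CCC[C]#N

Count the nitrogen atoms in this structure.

2

Scan the SMILES for N atoms (remember two-letter symbols like Cl and Br are single atoms).
Nitrogen count: 2.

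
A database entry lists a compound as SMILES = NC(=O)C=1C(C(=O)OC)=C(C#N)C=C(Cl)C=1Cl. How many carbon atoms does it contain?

10

Count every carbon token in the SMILES (each C, including those in ring-closure positions and inside branches).
Carbon count: 10.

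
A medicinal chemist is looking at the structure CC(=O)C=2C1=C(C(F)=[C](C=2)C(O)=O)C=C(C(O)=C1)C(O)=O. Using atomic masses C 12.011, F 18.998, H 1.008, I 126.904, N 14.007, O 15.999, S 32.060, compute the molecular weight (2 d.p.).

292.22 g/mol

First, the molecular formula is C14H9FO6 (counting implicit H from valence).
  C: 14 × 12.011 = 168.154
  F: 1 × 18.998 = 18.998
  H: 9 × 1.008 = 9.072
  O: 6 × 15.999 = 95.994
Sum: 14×12.011 + 1×18.998 + 9×1.008 + 6×15.999 = 292.218 → 292.22 g/mol.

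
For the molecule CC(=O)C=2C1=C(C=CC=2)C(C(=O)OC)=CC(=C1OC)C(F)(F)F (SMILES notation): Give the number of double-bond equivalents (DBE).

Degree of unsaturation = (number of rings) + (number of π bonds).
Ring closures in the SMILES: 2.
π bonds: 7 double bonds (each 1 DoU) → 7 DoU from unsaturation.
Total DoU = 2 + 7 = 9.

9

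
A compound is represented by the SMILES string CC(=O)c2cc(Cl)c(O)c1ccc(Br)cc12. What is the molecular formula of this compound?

Walk through each heavy atom and fill implicit hydrogens from standard valence (C 4, N 3, O 2, S 2, halogen 1); for lowercase aromatic atoms, an aromatic c carries 1 H when it has two neighbours and 0 H with three, and aromatic n carries 0 H:
  atom 1: C, bond orders sum to 1 (valence 4) → 3 H
  atom 2: C, bond orders sum to 4 (valence 4) → 0 H
  atom 3: O, bond orders sum to 2 (valence 2) → 0 H
  atom 4: aromatic c, 3 neighbours → 0 H
  atom 5: aromatic c, 2 neighbours → 1 H
  atom 6: aromatic c, 3 neighbours → 0 H
  atom 7: Cl (halogen, monovalent) → 0 H
  atom 8: aromatic c, 3 neighbours → 0 H
  atom 9: O, bond orders sum to 1 (valence 2) → 1 H
  atom 10: aromatic c, 3 neighbours → 0 H
  atom 11: aromatic c, 2 neighbours → 1 H
  atom 12: aromatic c, 2 neighbours → 1 H
  atom 13: aromatic c, 3 neighbours → 0 H
  atom 14: Br (halogen, monovalent) → 0 H
  atom 15: aromatic c, 2 neighbours → 1 H
  atom 16: aromatic c, 3 neighbours → 0 H
Totals → C:12, H:8, Br:1, Cl:1, O:2.
In Hill order: C12H8BrClO2.

C12H8BrClO2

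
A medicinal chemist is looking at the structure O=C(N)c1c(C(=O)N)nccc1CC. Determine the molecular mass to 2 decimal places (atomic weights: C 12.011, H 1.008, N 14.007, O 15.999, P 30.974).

193.21 g/mol

First, the molecular formula is C9H11N3O2 (counting implicit H from valence).
  C: 9 × 12.011 = 108.099
  H: 11 × 1.008 = 11.088
  N: 3 × 14.007 = 42.021
  O: 2 × 15.999 = 31.998
Sum: 9×12.011 + 11×1.008 + 3×14.007 + 2×15.999 = 193.206 → 193.21 g/mol.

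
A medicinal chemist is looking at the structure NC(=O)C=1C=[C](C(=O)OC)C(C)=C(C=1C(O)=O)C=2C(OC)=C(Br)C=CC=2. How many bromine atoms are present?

Scan the SMILES for Br atoms (remember two-letter symbols like Cl and Br are single atoms).
Bromine count: 1.

1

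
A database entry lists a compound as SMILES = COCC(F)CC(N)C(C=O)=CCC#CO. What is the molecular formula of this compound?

Walk through each heavy atom and fill implicit hydrogens from standard valence (C 4, N 3, O 2, S 2, halogen 1):
  atom 1: C, bond orders sum to 1 (valence 4) → 3 H
  atom 2: O, bond orders sum to 2 (valence 2) → 0 H
  atom 3: C, bond orders sum to 2 (valence 4) → 2 H
  atom 4: C, bond orders sum to 3 (valence 4) → 1 H
  atom 5: F (halogen, monovalent) → 0 H
  atom 6: C, bond orders sum to 2 (valence 4) → 2 H
  atom 7: C, bond orders sum to 3 (valence 4) → 1 H
  atom 8: N, bond orders sum to 1 (valence 3) → 2 H
  atom 9: C, bond orders sum to 4 (valence 4) → 0 H
  atom 10: C, bond orders sum to 3 (valence 4) → 1 H
  atom 11: O, bond orders sum to 2 (valence 2) → 0 H
  atom 12: C, bond orders sum to 3 (valence 4) → 1 H
  atom 13: C, bond orders sum to 2 (valence 4) → 2 H
  atom 14: C, bond orders sum to 4 (valence 4) → 0 H
  atom 15: C, bond orders sum to 4 (valence 4) → 0 H
  atom 16: O, bond orders sum to 1 (valence 2) → 1 H
Totals → C:11, H:16, F:1, N:1, O:3.
In Hill order: C11H16FNO3.

C11H16FNO3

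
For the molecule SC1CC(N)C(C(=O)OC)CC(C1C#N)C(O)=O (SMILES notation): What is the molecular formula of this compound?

C11H16N2O4S

Walk through each heavy atom and fill implicit hydrogens from standard valence (C 4, N 3, O 2, S 2, halogen 1):
  atom 1: S, bond orders sum to 1 (valence 2) → 1 H
  atom 2: C, bond orders sum to 3 (valence 4) → 1 H
  atom 3: C, bond orders sum to 2 (valence 4) → 2 H
  atom 4: C, bond orders sum to 3 (valence 4) → 1 H
  atom 5: N, bond orders sum to 1 (valence 3) → 2 H
  atom 6: C, bond orders sum to 3 (valence 4) → 1 H
  atom 7: C, bond orders sum to 4 (valence 4) → 0 H
  atom 8: O, bond orders sum to 2 (valence 2) → 0 H
  atom 9: O, bond orders sum to 2 (valence 2) → 0 H
  atom 10: C, bond orders sum to 1 (valence 4) → 3 H
  atom 11: C, bond orders sum to 2 (valence 4) → 2 H
  atom 12: C, bond orders sum to 3 (valence 4) → 1 H
  atom 13: C, bond orders sum to 3 (valence 4) → 1 H
  atom 14: C, bond orders sum to 4 (valence 4) → 0 H
  atom 15: N, bond orders sum to 3 (valence 3) → 0 H
  atom 16: C, bond orders sum to 4 (valence 4) → 0 H
  atom 17: O, bond orders sum to 1 (valence 2) → 1 H
  atom 18: O, bond orders sum to 2 (valence 2) → 0 H
Totals → C:11, H:16, N:2, O:4, S:1.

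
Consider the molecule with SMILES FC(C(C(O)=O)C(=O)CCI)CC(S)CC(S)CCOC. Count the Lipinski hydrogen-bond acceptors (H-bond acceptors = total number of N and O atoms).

N atoms: 0; O atoms: 4.
Lipinski HBA = 0 + 4 = 4.

4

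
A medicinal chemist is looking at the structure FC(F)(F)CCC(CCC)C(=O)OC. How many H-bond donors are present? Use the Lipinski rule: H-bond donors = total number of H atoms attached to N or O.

Donors: find every N or O and count the H atoms it carries.
  atom 12 (O): bond orders sum to 2 → 0 H
  atom 13 (O): bond orders sum to 2 → 0 H
Lipinski HBD = 0.

0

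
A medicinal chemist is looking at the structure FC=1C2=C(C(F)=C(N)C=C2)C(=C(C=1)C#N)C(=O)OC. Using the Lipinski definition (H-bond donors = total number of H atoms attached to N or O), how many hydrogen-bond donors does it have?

2

Donors: find every N or O and count the H atoms it carries.
  atom 8 (N): bond orders sum to 1 → 2 H
  atom 15 (N): bond orders sum to 3 → 0 H
  atom 17 (O): bond orders sum to 2 → 0 H
  atom 18 (O): bond orders sum to 2 → 0 H
Lipinski HBD = 2.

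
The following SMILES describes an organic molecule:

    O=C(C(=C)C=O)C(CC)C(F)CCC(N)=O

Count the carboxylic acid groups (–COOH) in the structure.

0

Scan the SMILES for the carboxylic acid motif — none present.
Groups that are present: 1 aldehyde, 1 alkene, 1 amide, 1 ketone.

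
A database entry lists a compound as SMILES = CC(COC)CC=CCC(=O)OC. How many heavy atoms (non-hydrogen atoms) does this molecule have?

13

Every atom symbol written in the SMILES (organic subset) is one heavy atom; implicit H are not written.
Heavy atoms by element → C:10, O:3.
Total: 13.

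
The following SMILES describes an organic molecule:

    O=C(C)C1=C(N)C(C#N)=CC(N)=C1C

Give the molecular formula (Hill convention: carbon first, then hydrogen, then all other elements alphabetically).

C10H11N3O

Walk through each heavy atom and fill implicit hydrogens from standard valence (C 4, N 3, O 2, S 2, halogen 1):
  atom 1: O, bond orders sum to 2 (valence 2) → 0 H
  atom 2: C, bond orders sum to 4 (valence 4) → 0 H
  atom 3: C, bond orders sum to 1 (valence 4) → 3 H
  atom 4: C, bond orders sum to 4 (valence 4) → 0 H
  atom 5: C, bond orders sum to 4 (valence 4) → 0 H
  atom 6: N, bond orders sum to 1 (valence 3) → 2 H
  atom 7: C, bond orders sum to 4 (valence 4) → 0 H
  atom 8: C, bond orders sum to 4 (valence 4) → 0 H
  atom 9: N, bond orders sum to 3 (valence 3) → 0 H
  atom 10: C, bond orders sum to 3 (valence 4) → 1 H
  atom 11: C, bond orders sum to 4 (valence 4) → 0 H
  atom 12: N, bond orders sum to 1 (valence 3) → 2 H
  atom 13: C, bond orders sum to 4 (valence 4) → 0 H
  atom 14: C, bond orders sum to 1 (valence 4) → 3 H
Totals → C:10, H:11, N:3, O:1.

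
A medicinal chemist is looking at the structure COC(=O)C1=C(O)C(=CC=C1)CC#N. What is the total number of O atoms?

Scan the SMILES for O atoms (remember two-letter symbols like Cl and Br are single atoms).
Oxygen count: 3.

3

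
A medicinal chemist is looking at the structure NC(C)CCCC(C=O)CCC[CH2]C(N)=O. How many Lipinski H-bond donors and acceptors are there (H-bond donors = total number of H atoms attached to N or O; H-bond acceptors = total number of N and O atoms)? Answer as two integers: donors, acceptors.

Donors: find every N or O and count the H atoms it carries.
  atom 1 (N): bond orders sum to 1 → 2 H
  atom 9 (O): bond orders sum to 2 → 0 H
  atom 15 (N): bond orders sum to 1 → 2 H
  atom 16 (O): bond orders sum to 2 → 0 H
Lipinski HBD = 4.
Acceptors: N atoms = 2, O atoms = 2 → HBA = 4.

4, 4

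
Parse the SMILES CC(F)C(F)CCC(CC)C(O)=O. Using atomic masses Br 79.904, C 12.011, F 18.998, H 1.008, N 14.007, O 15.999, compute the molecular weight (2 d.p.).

194.22 g/mol

First, the molecular formula is C9H16F2O2 (counting implicit H from valence).
  C: 9 × 12.011 = 108.099
  F: 2 × 18.998 = 37.996
  H: 16 × 1.008 = 16.128
  O: 2 × 15.999 = 31.998
Sum: 9×12.011 + 2×18.998 + 16×1.008 + 2×15.999 = 194.221 → 194.22 g/mol.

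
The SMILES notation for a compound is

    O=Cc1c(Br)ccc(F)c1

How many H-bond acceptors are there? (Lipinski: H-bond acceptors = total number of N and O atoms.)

1

N atoms: 0; O atoms: 1.
Lipinski HBA = 0 + 1 = 1.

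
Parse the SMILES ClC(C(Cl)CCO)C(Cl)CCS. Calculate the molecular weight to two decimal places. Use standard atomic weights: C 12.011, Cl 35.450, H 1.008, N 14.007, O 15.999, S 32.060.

First, the molecular formula is C7H13Cl3OS (counting implicit H from valence).
  C: 7 × 12.011 = 84.077
  Cl: 3 × 35.450 = 106.350
  H: 13 × 1.008 = 13.104
  O: 1 × 15.999 = 15.999
  S: 1 × 32.060 = 32.060
Sum: 7×12.011 + 3×35.450 + 13×1.008 + 1×15.999 + 1×32.060 = 251.590 → 251.59 g/mol.

251.59 g/mol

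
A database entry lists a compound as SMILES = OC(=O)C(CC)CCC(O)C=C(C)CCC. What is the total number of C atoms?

13

Count every carbon token in the SMILES (each C, including those in ring-closure positions and inside branches).
Carbon count: 13.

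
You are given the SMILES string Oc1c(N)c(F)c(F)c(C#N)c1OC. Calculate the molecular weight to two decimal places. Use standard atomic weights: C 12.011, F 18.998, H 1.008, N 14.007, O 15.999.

First, the molecular formula is C8H6F2N2O2 (counting implicit H from valence).
  C: 8 × 12.011 = 96.088
  F: 2 × 18.998 = 37.996
  H: 6 × 1.008 = 6.048
  N: 2 × 14.007 = 28.014
  O: 2 × 15.999 = 31.998
Sum: 8×12.011 + 2×18.998 + 6×1.008 + 2×14.007 + 2×15.999 = 200.144 → 200.14 g/mol.

200.14 g/mol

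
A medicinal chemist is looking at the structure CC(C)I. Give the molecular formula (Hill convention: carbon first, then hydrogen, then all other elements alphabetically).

Walk through each heavy atom and fill implicit hydrogens from standard valence (C 4, N 3, O 2, S 2, halogen 1):
  atom 1: C, bond orders sum to 1 (valence 4) → 3 H
  atom 2: C, bond orders sum to 3 (valence 4) → 1 H
  atom 3: C, bond orders sum to 1 (valence 4) → 3 H
  atom 4: I (halogen, monovalent) → 0 H
Totals → C:3, H:7, I:1.

C3H7I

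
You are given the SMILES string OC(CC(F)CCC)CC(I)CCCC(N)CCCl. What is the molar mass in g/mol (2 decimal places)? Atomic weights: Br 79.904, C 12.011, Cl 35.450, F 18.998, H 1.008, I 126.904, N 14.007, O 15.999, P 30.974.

First, the molecular formula is C14H28ClFINO (counting implicit H from valence).
  C: 14 × 12.011 = 168.154
  Cl: 1 × 35.450 = 35.450
  F: 1 × 18.998 = 18.998
  H: 28 × 1.008 = 28.224
  I: 1 × 126.904 = 126.904
  N: 1 × 14.007 = 14.007
  O: 1 × 15.999 = 15.999
Sum: 14×12.011 + 1×35.450 + 1×18.998 + 28×1.008 + 1×126.904 + 1×14.007 + 1×15.999 = 407.736 → 407.74 g/mol.

407.74 g/mol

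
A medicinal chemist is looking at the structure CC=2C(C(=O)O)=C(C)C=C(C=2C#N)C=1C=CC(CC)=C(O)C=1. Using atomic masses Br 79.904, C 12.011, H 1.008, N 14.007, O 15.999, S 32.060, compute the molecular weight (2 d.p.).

295.34 g/mol

First, the molecular formula is C18H17NO3 (counting implicit H from valence).
  C: 18 × 12.011 = 216.198
  H: 17 × 1.008 = 17.136
  N: 1 × 14.007 = 14.007
  O: 3 × 15.999 = 47.997
Sum: 18×12.011 + 17×1.008 + 1×14.007 + 3×15.999 = 295.338 → 295.34 g/mol.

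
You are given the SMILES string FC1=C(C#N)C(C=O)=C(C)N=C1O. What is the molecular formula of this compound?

C8H5FN2O2

Walk through each heavy atom and fill implicit hydrogens from standard valence (C 4, N 3, O 2, S 2, halogen 1):
  atom 1: F (halogen, monovalent) → 0 H
  atom 2: C, bond orders sum to 4 (valence 4) → 0 H
  atom 3: C, bond orders sum to 4 (valence 4) → 0 H
  atom 4: C, bond orders sum to 4 (valence 4) → 0 H
  atom 5: N, bond orders sum to 3 (valence 3) → 0 H
  atom 6: C, bond orders sum to 4 (valence 4) → 0 H
  atom 7: C, bond orders sum to 3 (valence 4) → 1 H
  atom 8: O, bond orders sum to 2 (valence 2) → 0 H
  atom 9: C, bond orders sum to 4 (valence 4) → 0 H
  atom 10: C, bond orders sum to 1 (valence 4) → 3 H
  atom 11: N, bond orders sum to 3 (valence 3) → 0 H
  atom 12: C, bond orders sum to 4 (valence 4) → 0 H
  atom 13: O, bond orders sum to 1 (valence 2) → 1 H
Totals → C:8, H:5, F:1, N:2, O:2.
In Hill order: C8H5FN2O2.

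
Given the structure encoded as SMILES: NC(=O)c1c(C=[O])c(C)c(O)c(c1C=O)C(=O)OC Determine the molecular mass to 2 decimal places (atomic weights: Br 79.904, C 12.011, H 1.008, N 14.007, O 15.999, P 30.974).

First, the molecular formula is C12H11NO6 (counting implicit H from valence).
  C: 12 × 12.011 = 144.132
  H: 11 × 1.008 = 11.088
  N: 1 × 14.007 = 14.007
  O: 6 × 15.999 = 95.994
Sum: 12×12.011 + 11×1.008 + 1×14.007 + 6×15.999 = 265.221 → 265.22 g/mol.

265.22 g/mol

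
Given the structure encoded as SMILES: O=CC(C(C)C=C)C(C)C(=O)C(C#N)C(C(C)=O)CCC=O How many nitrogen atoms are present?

1

Scan the SMILES for N atoms (remember two-letter symbols like Cl and Br are single atoms).
Nitrogen count: 1.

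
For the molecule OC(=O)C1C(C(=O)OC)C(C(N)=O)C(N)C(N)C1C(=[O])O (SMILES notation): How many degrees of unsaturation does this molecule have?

5

Molecular formula: C11H17N3O7.
DoU = (2C + 2 + N − H − X) / 2, where X is the halogen count and O/S are ignored.
    = (2·11 + 2 + 3 − 17 − 0) / 2 = 10 / 2 = 5.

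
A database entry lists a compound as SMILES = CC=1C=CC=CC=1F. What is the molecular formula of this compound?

Walk through each heavy atom and fill implicit hydrogens from standard valence (C 4, N 3, O 2, S 2, halogen 1):
  atom 1: C, bond orders sum to 1 (valence 4) → 3 H
  atom 2: C, bond orders sum to 4 (valence 4) → 0 H
  atom 3: C, bond orders sum to 3 (valence 4) → 1 H
  atom 4: C, bond orders sum to 3 (valence 4) → 1 H
  atom 5: C, bond orders sum to 3 (valence 4) → 1 H
  atom 6: C, bond orders sum to 3 (valence 4) → 1 H
  atom 7: C, bond orders sum to 4 (valence 4) → 0 H
  atom 8: F (halogen, monovalent) → 0 H
Totals → C:7, H:7, F:1.
In Hill order: C7H7F.

C7H7F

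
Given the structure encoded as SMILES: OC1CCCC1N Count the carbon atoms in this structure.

5

Count every carbon token in the SMILES (each C, including those in ring-closure positions and inside branches).
Carbon count: 5.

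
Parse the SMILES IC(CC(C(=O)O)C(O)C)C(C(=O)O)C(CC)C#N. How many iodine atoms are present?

Scan the SMILES for I atoms (remember two-letter symbols like Cl and Br are single atoms).
Iodine count: 1.

1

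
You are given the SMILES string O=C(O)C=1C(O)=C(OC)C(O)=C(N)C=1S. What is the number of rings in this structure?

1

In SMILES, each pair of matching ring-closure digits denotes one ring-closing bond; the number of such bonds equals the number of independent rings.
Ring-closure bonds here: 1.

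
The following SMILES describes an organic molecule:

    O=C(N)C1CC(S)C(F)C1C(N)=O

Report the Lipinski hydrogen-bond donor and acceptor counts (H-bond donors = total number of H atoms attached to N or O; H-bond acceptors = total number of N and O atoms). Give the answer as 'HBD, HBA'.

Donors: find every N or O and count the H atoms it carries.
  atom 1 (O): bond orders sum to 2 → 0 H
  atom 3 (N): bond orders sum to 1 → 2 H
  atom 12 (N): bond orders sum to 1 → 2 H
  atom 13 (O): bond orders sum to 2 → 0 H
Lipinski HBD = 4.
Acceptors: N atoms = 2, O atoms = 2 → HBA = 4.

4, 4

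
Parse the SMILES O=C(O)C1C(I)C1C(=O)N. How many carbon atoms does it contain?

Count every carbon token in the SMILES (each C, including those in ring-closure positions and inside branches).
Carbon count: 5.

5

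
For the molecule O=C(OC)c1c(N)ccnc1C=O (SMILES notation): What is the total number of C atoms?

8

Count every carbon token in the SMILES (each C, including those in ring-closure positions and inside branches).
Carbon count: 8.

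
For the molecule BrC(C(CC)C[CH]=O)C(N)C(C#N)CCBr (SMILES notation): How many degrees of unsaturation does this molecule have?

Molecular formula: C11H18Br2N2O.
DoU = (2C + 2 + N − H − X) / 2, where X is the halogen count and O/S are ignored.
    = (2·11 + 2 + 2 − 18 − 2) / 2 = 6 / 2 = 3.

3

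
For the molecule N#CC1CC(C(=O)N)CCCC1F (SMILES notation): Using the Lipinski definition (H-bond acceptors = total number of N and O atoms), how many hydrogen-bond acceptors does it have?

N atoms: 2; O atoms: 1.
Lipinski HBA = 2 + 1 = 3.

3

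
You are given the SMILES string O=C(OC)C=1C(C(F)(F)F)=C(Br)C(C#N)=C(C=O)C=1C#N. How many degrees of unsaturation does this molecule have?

Degree of unsaturation = (number of rings) + (number of π bonds).
Ring closures in the SMILES: 1.
π bonds: 5 double bonds (each 1 DoU), 2 triple bonds (each 2 DoU) → 9 DoU from unsaturation.
Total DoU = 1 + 9 = 10.

10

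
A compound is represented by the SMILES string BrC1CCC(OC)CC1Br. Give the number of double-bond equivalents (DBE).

Degree of unsaturation = (number of rings) + (number of π bonds).
Ring closures in the SMILES: 1.
π bonds: none → 0 DoU from unsaturation.
Total DoU = 1 + 0 = 1.

1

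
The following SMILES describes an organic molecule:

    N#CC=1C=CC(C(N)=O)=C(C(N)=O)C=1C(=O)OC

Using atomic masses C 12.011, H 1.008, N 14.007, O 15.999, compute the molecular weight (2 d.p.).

247.21 g/mol

First, the molecular formula is C11H9N3O4 (counting implicit H from valence).
  C: 11 × 12.011 = 132.121
  H: 9 × 1.008 = 9.072
  N: 3 × 14.007 = 42.021
  O: 4 × 15.999 = 63.996
Sum: 11×12.011 + 9×1.008 + 3×14.007 + 4×15.999 = 247.210 → 247.21 g/mol.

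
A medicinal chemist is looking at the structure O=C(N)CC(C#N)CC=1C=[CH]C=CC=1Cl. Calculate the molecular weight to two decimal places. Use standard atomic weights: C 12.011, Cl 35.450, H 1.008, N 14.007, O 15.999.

222.67 g/mol

First, the molecular formula is C11H11ClN2O (counting implicit H from valence).
  C: 11 × 12.011 = 132.121
  Cl: 1 × 35.450 = 35.450
  H: 11 × 1.008 = 11.088
  N: 2 × 14.007 = 28.014
  O: 1 × 15.999 = 15.999
Sum: 11×12.011 + 1×35.450 + 11×1.008 + 2×14.007 + 1×15.999 = 222.672 → 222.67 g/mol.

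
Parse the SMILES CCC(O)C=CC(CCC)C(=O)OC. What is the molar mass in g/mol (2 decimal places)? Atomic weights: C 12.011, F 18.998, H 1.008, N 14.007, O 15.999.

First, the molecular formula is C11H20O3 (counting implicit H from valence).
  C: 11 × 12.011 = 132.121
  H: 20 × 1.008 = 20.160
  O: 3 × 15.999 = 47.997
Sum: 11×12.011 + 20×1.008 + 3×15.999 = 200.278 → 200.28 g/mol.

200.28 g/mol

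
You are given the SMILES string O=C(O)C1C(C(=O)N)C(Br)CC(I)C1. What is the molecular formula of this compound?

C8H11BrINO3

Walk through each heavy atom and fill implicit hydrogens from standard valence (C 4, N 3, O 2, S 2, halogen 1):
  atom 1: O, bond orders sum to 2 (valence 2) → 0 H
  atom 2: C, bond orders sum to 4 (valence 4) → 0 H
  atom 3: O, bond orders sum to 1 (valence 2) → 1 H
  atom 4: C, bond orders sum to 3 (valence 4) → 1 H
  atom 5: C, bond orders sum to 3 (valence 4) → 1 H
  atom 6: C, bond orders sum to 4 (valence 4) → 0 H
  atom 7: O, bond orders sum to 2 (valence 2) → 0 H
  atom 8: N, bond orders sum to 1 (valence 3) → 2 H
  atom 9: C, bond orders sum to 3 (valence 4) → 1 H
  atom 10: Br (halogen, monovalent) → 0 H
  atom 11: C, bond orders sum to 2 (valence 4) → 2 H
  atom 12: C, bond orders sum to 3 (valence 4) → 1 H
  atom 13: I (halogen, monovalent) → 0 H
  atom 14: C, bond orders sum to 2 (valence 4) → 2 H
Totals → C:8, H:11, Br:1, I:1, N:1, O:3.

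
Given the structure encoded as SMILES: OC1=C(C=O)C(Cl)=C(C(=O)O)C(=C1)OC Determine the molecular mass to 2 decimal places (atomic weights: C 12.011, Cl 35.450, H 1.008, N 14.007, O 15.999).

230.60 g/mol

First, the molecular formula is C9H7ClO5 (counting implicit H from valence).
  C: 9 × 12.011 = 108.099
  Cl: 1 × 35.450 = 35.450
  H: 7 × 1.008 = 7.056
  O: 5 × 15.999 = 79.995
Sum: 9×12.011 + 1×35.450 + 7×1.008 + 5×15.999 = 230.600 → 230.60 g/mol.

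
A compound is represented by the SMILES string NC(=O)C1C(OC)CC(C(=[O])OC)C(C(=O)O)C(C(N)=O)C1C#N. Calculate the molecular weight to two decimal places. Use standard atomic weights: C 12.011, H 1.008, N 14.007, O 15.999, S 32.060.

First, the molecular formula is C14H19N3O7 (counting implicit H from valence).
  C: 14 × 12.011 = 168.154
  H: 19 × 1.008 = 19.152
  N: 3 × 14.007 = 42.021
  O: 7 × 15.999 = 111.993
Sum: 14×12.011 + 19×1.008 + 3×14.007 + 7×15.999 = 341.320 → 341.32 g/mol.

341.32 g/mol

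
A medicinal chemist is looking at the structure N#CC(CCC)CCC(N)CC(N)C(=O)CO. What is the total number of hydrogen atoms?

Walk through each heavy atom and fill implicit hydrogens from standard valence (C 4, N 3, O 2, S 2, halogen 1):
  atom 1: N, bond orders sum to 3 (valence 3) → 0 H
  atom 2: C, bond orders sum to 4 (valence 4) → 0 H
  atom 3: C, bond orders sum to 3 (valence 4) → 1 H
  atom 4: C, bond orders sum to 2 (valence 4) → 2 H
  atom 5: C, bond orders sum to 2 (valence 4) → 2 H
  atom 6: C, bond orders sum to 1 (valence 4) → 3 H
  atom 7: C, bond orders sum to 2 (valence 4) → 2 H
  atom 8: C, bond orders sum to 2 (valence 4) → 2 H
  atom 9: C, bond orders sum to 3 (valence 4) → 1 H
  atom 10: N, bond orders sum to 1 (valence 3) → 2 H
  atom 11: C, bond orders sum to 2 (valence 4) → 2 H
  atom 12: C, bond orders sum to 3 (valence 4) → 1 H
  atom 13: N, bond orders sum to 1 (valence 3) → 2 H
  atom 14: C, bond orders sum to 4 (valence 4) → 0 H
  atom 15: O, bond orders sum to 2 (valence 2) → 0 H
  atom 16: C, bond orders sum to 2 (valence 4) → 2 H
  atom 17: O, bond orders sum to 1 (valence 2) → 1 H
Total hydrogens: 23.

23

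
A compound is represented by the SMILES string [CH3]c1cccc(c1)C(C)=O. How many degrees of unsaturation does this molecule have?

5

Molecular formula: C9H10O.
DoU = (2C + 2 + N − H − X) / 2, where X is the halogen count and O/S are ignored.
    = (2·9 + 2 + 0 − 10 − 0) / 2 = 10 / 2 = 5.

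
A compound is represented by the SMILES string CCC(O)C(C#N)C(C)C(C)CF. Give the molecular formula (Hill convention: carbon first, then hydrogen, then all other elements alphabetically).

C10H18FNO

Walk through each heavy atom and fill implicit hydrogens from standard valence (C 4, N 3, O 2, S 2, halogen 1):
  atom 1: C, bond orders sum to 1 (valence 4) → 3 H
  atom 2: C, bond orders sum to 2 (valence 4) → 2 H
  atom 3: C, bond orders sum to 3 (valence 4) → 1 H
  atom 4: O, bond orders sum to 1 (valence 2) → 1 H
  atom 5: C, bond orders sum to 3 (valence 4) → 1 H
  atom 6: C, bond orders sum to 4 (valence 4) → 0 H
  atom 7: N, bond orders sum to 3 (valence 3) → 0 H
  atom 8: C, bond orders sum to 3 (valence 4) → 1 H
  atom 9: C, bond orders sum to 1 (valence 4) → 3 H
  atom 10: C, bond orders sum to 3 (valence 4) → 1 H
  atom 11: C, bond orders sum to 1 (valence 4) → 3 H
  atom 12: C, bond orders sum to 2 (valence 4) → 2 H
  atom 13: F (halogen, monovalent) → 0 H
Totals → C:10, H:18, F:1, N:1, O:1.
In Hill order: C10H18FNO.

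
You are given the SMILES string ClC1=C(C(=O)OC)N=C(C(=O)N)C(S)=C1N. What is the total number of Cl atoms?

1

Scan the SMILES for Cl atoms (remember two-letter symbols like Cl and Br are single atoms).
Chlorine count: 1.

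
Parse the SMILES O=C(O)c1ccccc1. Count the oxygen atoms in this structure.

Scan the SMILES for O atoms (remember two-letter symbols like Cl and Br are single atoms).
Oxygen count: 2.

2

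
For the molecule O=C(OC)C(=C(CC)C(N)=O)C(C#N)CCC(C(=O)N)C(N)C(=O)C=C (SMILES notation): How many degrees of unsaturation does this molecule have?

Degree of unsaturation = (number of rings) + (number of π bonds).
Ring closures in the SMILES: 0.
π bonds: 6 double bonds (each 1 DoU), 1 triple bond (each 2 DoU) → 8 DoU from unsaturation.
Total DoU = 0 + 8 = 8.

8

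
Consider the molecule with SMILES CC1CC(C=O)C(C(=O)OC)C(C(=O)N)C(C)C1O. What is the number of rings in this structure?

1

In SMILES, each pair of matching ring-closure digits denotes one ring-closing bond; the number of such bonds equals the number of independent rings.
Ring-closure bonds here: 1.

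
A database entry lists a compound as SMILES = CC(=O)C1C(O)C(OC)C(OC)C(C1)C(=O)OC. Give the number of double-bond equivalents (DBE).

3

Degree of unsaturation = (number of rings) + (number of π bonds).
Ring closures in the SMILES: 1.
π bonds: 2 double bonds (each 1 DoU) → 2 DoU from unsaturation.
Total DoU = 1 + 2 = 3.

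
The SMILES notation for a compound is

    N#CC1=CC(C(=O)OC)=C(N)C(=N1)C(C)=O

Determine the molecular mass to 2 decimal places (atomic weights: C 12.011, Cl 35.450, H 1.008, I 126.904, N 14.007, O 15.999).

219.20 g/mol

First, the molecular formula is C10H9N3O3 (counting implicit H from valence).
  C: 10 × 12.011 = 120.110
  H: 9 × 1.008 = 9.072
  N: 3 × 14.007 = 42.021
  O: 3 × 15.999 = 47.997
Sum: 10×12.011 + 9×1.008 + 3×14.007 + 3×15.999 = 219.200 → 219.20 g/mol.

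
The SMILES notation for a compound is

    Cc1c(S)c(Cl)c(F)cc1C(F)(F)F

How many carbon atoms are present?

8

Count every carbon token in the SMILES (each C, including those in ring-closure positions and inside branches).
Carbon count: 8.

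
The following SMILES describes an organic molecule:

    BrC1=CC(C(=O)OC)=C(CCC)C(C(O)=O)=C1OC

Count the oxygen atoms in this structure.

5

Scan the SMILES for O atoms (remember two-letter symbols like Cl and Br are single atoms).
Oxygen count: 5.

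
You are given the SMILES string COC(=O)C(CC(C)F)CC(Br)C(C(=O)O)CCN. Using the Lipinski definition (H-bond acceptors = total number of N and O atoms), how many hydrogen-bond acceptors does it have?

N atoms: 1; O atoms: 4.
Lipinski HBA = 1 + 4 = 5.

5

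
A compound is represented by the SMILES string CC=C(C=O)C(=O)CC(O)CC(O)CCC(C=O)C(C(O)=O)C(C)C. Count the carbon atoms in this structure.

18

Count every carbon token in the SMILES (each C, including those in ring-closure positions and inside branches).
Carbon count: 18.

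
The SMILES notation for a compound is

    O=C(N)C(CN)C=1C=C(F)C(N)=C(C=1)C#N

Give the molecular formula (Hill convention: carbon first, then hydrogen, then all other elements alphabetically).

Walk through each heavy atom and fill implicit hydrogens from standard valence (C 4, N 3, O 2, S 2, halogen 1):
  atom 1: O, bond orders sum to 2 (valence 2) → 0 H
  atom 2: C, bond orders sum to 4 (valence 4) → 0 H
  atom 3: N, bond orders sum to 1 (valence 3) → 2 H
  atom 4: C, bond orders sum to 3 (valence 4) → 1 H
  atom 5: C, bond orders sum to 2 (valence 4) → 2 H
  atom 6: N, bond orders sum to 1 (valence 3) → 2 H
  atom 7: C, bond orders sum to 4 (valence 4) → 0 H
  atom 8: C, bond orders sum to 3 (valence 4) → 1 H
  atom 9: C, bond orders sum to 4 (valence 4) → 0 H
  atom 10: F (halogen, monovalent) → 0 H
  atom 11: C, bond orders sum to 4 (valence 4) → 0 H
  atom 12: N, bond orders sum to 1 (valence 3) → 2 H
  atom 13: C, bond orders sum to 4 (valence 4) → 0 H
  atom 14: C, bond orders sum to 3 (valence 4) → 1 H
  atom 15: C, bond orders sum to 4 (valence 4) → 0 H
  atom 16: N, bond orders sum to 3 (valence 3) → 0 H
Totals → C:10, H:11, F:1, N:4, O:1.
In Hill order: C10H11FN4O.

C10H11FN4O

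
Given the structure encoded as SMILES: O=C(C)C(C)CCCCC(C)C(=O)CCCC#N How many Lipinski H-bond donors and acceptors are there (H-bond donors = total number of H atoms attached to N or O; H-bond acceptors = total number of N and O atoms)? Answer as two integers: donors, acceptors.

Donors: find every N or O and count the H atoms it carries.
  atom 1 (O): bond orders sum to 2 → 0 H
  atom 13 (O): bond orders sum to 2 → 0 H
  atom 18 (N): bond orders sum to 3 → 0 H
Lipinski HBD = 0.
Acceptors: N atoms = 1, O atoms = 2 → HBA = 3.

0, 3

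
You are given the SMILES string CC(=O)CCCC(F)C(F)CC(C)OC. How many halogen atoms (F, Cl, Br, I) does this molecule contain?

2

Halogen atoms appear at heavy-atom positions 8, 10 (2×F).
Other groups present: 1 ether, 1 ketone.
Halogen count: 2.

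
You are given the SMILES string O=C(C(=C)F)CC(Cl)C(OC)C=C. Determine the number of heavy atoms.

13

Every atom symbol written in the SMILES (organic subset) is one heavy atom; implicit H are not written.
Heavy atoms by element → C:9, Cl:1, F:1, O:2.
Total: 13.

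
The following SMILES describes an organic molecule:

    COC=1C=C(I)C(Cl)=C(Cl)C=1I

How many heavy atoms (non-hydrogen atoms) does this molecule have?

12

Every atom symbol written in the SMILES (organic subset) is one heavy atom; implicit H are not written.
Heavy atoms by element → C:7, Cl:2, I:2, O:1.
Total: 12.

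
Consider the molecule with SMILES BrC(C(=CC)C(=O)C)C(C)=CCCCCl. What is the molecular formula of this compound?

C12H18BrClO

Walk through each heavy atom and fill implicit hydrogens from standard valence (C 4, N 3, O 2, S 2, halogen 1):
  atom 1: Br (halogen, monovalent) → 0 H
  atom 2: C, bond orders sum to 3 (valence 4) → 1 H
  atom 3: C, bond orders sum to 4 (valence 4) → 0 H
  atom 4: C, bond orders sum to 3 (valence 4) → 1 H
  atom 5: C, bond orders sum to 1 (valence 4) → 3 H
  atom 6: C, bond orders sum to 4 (valence 4) → 0 H
  atom 7: O, bond orders sum to 2 (valence 2) → 0 H
  atom 8: C, bond orders sum to 1 (valence 4) → 3 H
  atom 9: C, bond orders sum to 4 (valence 4) → 0 H
  atom 10: C, bond orders sum to 1 (valence 4) → 3 H
  atom 11: C, bond orders sum to 3 (valence 4) → 1 H
  atom 12: C, bond orders sum to 2 (valence 4) → 2 H
  atom 13: C, bond orders sum to 2 (valence 4) → 2 H
  atom 14: C, bond orders sum to 2 (valence 4) → 2 H
  atom 15: Cl (halogen, monovalent) → 0 H
Totals → C:12, H:18, Br:1, Cl:1, O:1.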